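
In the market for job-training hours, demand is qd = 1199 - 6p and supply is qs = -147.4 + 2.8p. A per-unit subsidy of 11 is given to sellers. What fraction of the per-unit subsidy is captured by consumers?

Consumer share = 7/22

Pre-subsidy: 1199 - 6p = -147.4 + 2.8p gives p* = 153, q* = 281.
With the subsidy, sellers receive ps = pb + 11 for each unit, where pb is the price buyers pay.
Supply in terms of pb becomes qs = -147.4 + 2.8(pb + 11) = -116.6 + 2.8pb. Setting this equal to demand: 1199 - 6pb = -116.6 + 2.8pb, so pb = 149.5.
Sellers receive ps = 149.5 + 11 = 160.5; q' = 1199 − 6·149.5 = 302.
Buyers' price falls by p* − pb = 153 − 149.5 = 3.5; sellers' price rises by ps − p* = 160.5 − 153 = 7.5.
So consumers capture 3.5/11 = 7/22 of each unit of subsidy.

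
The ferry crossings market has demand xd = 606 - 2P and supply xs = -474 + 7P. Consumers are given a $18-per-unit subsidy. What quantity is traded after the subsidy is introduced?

Pre-subsidy: 606 - 2P = -474 + 7P gives P* = 120, x* = 366.
With the rebate, buyers effectively pay Pb = Ps − 18, where Ps is the price sellers receive.
Demand in terms of Ps becomes xd = 606 − 2(Ps − 18) = 642 - 2Ps. Setting this equal to supply: 642 - 2Ps = -474 + 7Ps, so Ps = 124.
Buyers pay Pb = 124 − 18 = 106; x' = -474 + 7·124 = 394.

x' = 394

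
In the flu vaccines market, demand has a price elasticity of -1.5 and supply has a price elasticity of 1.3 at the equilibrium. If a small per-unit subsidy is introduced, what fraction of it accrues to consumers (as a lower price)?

Consumer share = 13/28

For a small subsidy around the equilibrium, the benefit split depends on the relative slopes, which at a point are proportional to the elasticities.
Buyer share = εs/(εs + |εd|) = 1.3/(1.3 + 1.5) = 13/28; seller share = |εd|/(εs + |εd|) = 15/28.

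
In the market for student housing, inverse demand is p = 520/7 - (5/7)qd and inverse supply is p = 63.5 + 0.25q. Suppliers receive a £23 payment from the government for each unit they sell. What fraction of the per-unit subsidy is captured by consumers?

Pre-subsidy: 520/7 - (5/7)q = 63.5 + 0.25q gives q* = 302/27 and p* = 1790/27.
With the subsidy, sellers receive ps = pb + 23 for each unit, where pb is the price buyers pay.
On the curves, pb = 520/7 - (5/7)q and ps = 63.5 + 0.25q; the wedge ps − pb = 23 gives 63.5 + 0.25q − (520/7 - (5/7)q) = 23, so q' = 946/27.
Then pb = 520/7 − (5/7)·(946/27) = 1330/27 and ps = 63.5 + 0.25·(946/27) = 1951/27.
Buyers' price falls by p* − pb = 1790/27 − 1330/27 = 460/27; sellers' price rises by ps − p* = 1951/27 − 1790/27 = 161/27.
So consumers capture (460/27)/23 = 20/27 of each unit of subsidy.

Consumer share = 20/27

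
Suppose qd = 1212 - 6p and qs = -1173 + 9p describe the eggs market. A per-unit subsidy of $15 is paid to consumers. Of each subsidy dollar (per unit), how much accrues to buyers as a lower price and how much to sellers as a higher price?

Pre-subsidy: 1212 - 6p = -1173 + 9p gives p* = 159, q* = 258.
With the rebate, buyers effectively pay pb = ps − 15, where ps is the price sellers receive.
Demand in terms of ps becomes qd = 1212 − 6(ps − 15) = 1302 - 6ps. Setting this equal to supply: 1302 - 6ps = -1173 + 9ps, so ps = 165.
Buyers pay pb = 165 − 15 = 150; q' = -1173 + 9·165 = 312.
Buyers' price falls by p* − pb = 159 − 150 = 9; sellers' price rises by ps − p* = 165 − 159 = 6.

Buyers gain $9 per unit; sellers gain $6 per unit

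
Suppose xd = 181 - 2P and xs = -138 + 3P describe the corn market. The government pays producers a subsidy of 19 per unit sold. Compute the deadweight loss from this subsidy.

Deadweight loss = 216.6

Pre-subsidy: 181 - 2P = -138 + 3P gives P* = 63.8, x* = 53.4.
With the subsidy, sellers receive Ps = Pb + 19 for each unit, where Pb is the price buyers pay.
Supply in terms of Pb becomes xs = -138 + 3(Pb + 19) = -81 + 3Pb. Setting this equal to demand: 181 - 2Pb = -81 + 3Pb, so Pb = 52.4.
Sellers receive Ps = 52.4 + 19 = 71.4; x' = 181 − 2·52.4 = 76.2.
The subsidy expands output by 76.2 − 53.4 = 22.8 past the efficient level; on those units the gap between marginal cost and willingness to pay runs from 0 up to 19.
DWL = ½ × 19 × 22.8 = 216.6.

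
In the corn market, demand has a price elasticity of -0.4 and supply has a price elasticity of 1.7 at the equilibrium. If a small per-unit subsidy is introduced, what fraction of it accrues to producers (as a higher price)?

For a small subsidy around the equilibrium, the benefit split depends on the relative slopes, which at a point are proportional to the elasticities.
Buyer share = εs/(εs + |εd|) = 1.7/(1.7 + 0.4) = 17/21; seller share = |εd|/(εs + |εd|) = 4/21.
So producers capture 4/21 of the subsidy.

Producer share = 4/21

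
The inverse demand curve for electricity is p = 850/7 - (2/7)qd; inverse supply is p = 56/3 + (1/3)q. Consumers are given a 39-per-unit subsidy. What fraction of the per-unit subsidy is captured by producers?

Pre-subsidy: 850/7 - (2/7)q = 56/3 + (1/3)q gives q* = 166 and p* = 74.
With the rebate, buyers effectively pay pb = ps − 39, where ps is the price sellers receive.
On the curves, pb = 850/7 - (2/7)q and ps = 56/3 + (1/3)q; the wedge ps − pb = 39 gives 56/3 + (1/3)q − (850/7 - (2/7)q) = 39, so q' = 229.
Then pb = 850/7 − (2/7)·229 = 56 and ps = 56/3 + (1/3)·229 = 95.
Buyers' price falls by p* − pb = 74 − 56 = 18; sellers' price rises by ps − p* = 95 − 74 = 21.
So producers capture 21/39 = 7/13 of each unit of subsidy.

Producer share = 7/13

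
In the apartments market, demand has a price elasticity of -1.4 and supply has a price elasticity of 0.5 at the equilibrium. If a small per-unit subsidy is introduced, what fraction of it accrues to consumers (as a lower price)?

Consumer share = 5/19

For a small subsidy around the equilibrium, the benefit split depends on the relative slopes, which at a point are proportional to the elasticities.
Buyer share = εs/(εs + |εd|) = 0.5/(0.5 + 1.4) = 5/19; seller share = |εd|/(εs + |εd|) = 14/19.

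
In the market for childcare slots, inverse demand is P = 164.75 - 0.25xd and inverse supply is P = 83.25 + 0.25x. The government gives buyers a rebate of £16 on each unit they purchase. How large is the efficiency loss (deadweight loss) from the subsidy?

Deadweight loss = £256

Pre-subsidy: 164.75 - 0.25x = 83.25 + 0.25x gives x* = 163 and P* = 124.
With the rebate, buyers effectively pay Pb = Ps − 16, where Ps is the price sellers receive.
On the curves, Pb = 164.75 - 0.25x and Ps = 83.25 + 0.25x; the wedge Ps − Pb = 16 gives 83.25 + 0.25x − (164.75 - 0.25x) = 16, so x' = 195.
Then Pb = 164.75 − 0.25·195 = 116 and Ps = 83.25 + 0.25·195 = 132.
The subsidy expands output by 195 − 163 = 32 past the efficient level; on those units the gap between marginal cost and willingness to pay runs from 0 up to 16.
DWL = ½ × 16 × 32 = 256.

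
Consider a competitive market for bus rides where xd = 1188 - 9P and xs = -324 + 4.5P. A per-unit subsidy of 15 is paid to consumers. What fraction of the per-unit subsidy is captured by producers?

Pre-subsidy: 1188 - 9P = -324 + 4.5P gives P* = 112, x* = 180.
With the rebate, buyers effectively pay Pb = Ps − 15, where Ps is the price sellers receive.
Demand in terms of Ps becomes xd = 1188 − 9(Ps − 15) = 1323 - 9Ps. Setting this equal to supply: 1323 - 9Ps = -324 + 4.5Ps, so Ps = 122.
Buyers pay Pb = 122 − 15 = 107; x' = -324 + 4.5·122 = 225.
Buyers' price falls by P* − Pb = 112 − 107 = 5; sellers' price rises by Ps − P* = 122 − 112 = 10.
So producers capture 10/15 = 2/3 of each unit of subsidy.

Producer share = 2/3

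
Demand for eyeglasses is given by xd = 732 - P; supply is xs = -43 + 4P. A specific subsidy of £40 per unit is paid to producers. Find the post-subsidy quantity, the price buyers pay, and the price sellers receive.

Pre-subsidy: 732 - P = -43 + 4P gives P* = 155, x* = 577.
With the subsidy, sellers receive Ps = Pb + 40 for each unit, where Pb is the price buyers pay.
Supply in terms of Pb becomes xs = -43 + 4(Pb + 40) = 117 + 4Pb. Setting this equal to demand: 732 - Pb = 117 + 4Pb, so Pb = 123.
Sellers receive Ps = 123 + 40 = 163; x' = 732 − 1·123 = 609.

x' = 609; buyers pay £123; sellers receive £163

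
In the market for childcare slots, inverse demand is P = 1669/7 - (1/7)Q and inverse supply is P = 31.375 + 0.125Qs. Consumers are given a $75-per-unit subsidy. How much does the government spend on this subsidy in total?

Pre-subsidy: 1669/7 - (1/7)Q = 31.375 + 0.125Q gives Q* = 773 and P* = 128.
With the rebate, buyers effectively pay Pb = Ps − 75, where Ps is the price sellers receive.
On the curves, Pb = 1669/7 - (1/7)Q and Ps = 31.375 + 0.125Q; the wedge Ps − Pb = 75 gives 31.375 + 0.125Q − (1669/7 - (1/7)Q) = 75, so Q' = 1053.
Then Pb = 1669/7 − (1/7)·1053 = 88 and Ps = 31.375 + 0.125·1053 = 163.
Government outlay = subsidy × quantity = 75 × 1053 = 78975.

Government cost = $78975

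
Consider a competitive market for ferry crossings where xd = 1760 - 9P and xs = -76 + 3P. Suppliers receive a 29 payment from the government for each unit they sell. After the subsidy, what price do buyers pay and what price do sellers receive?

Buyers pay 145.75; sellers receive 174.75

Pre-subsidy: 1760 - 9P = -76 + 3P gives P* = 153, x* = 383.
With the subsidy, sellers receive Ps = Pb + 29 for each unit, where Pb is the price buyers pay.
Supply in terms of Pb becomes xs = -76 + 3(Pb + 29) = 11 + 3Pb. Setting this equal to demand: 1760 - 9Pb = 11 + 3Pb, so Pb = 145.75.
Sellers receive Ps = 145.75 + 29 = 174.75; x' = 1760 − 9·145.75 = 448.25.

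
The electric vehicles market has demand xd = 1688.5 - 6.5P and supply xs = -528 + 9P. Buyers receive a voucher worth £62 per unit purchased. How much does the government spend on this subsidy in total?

Pre-subsidy: 1688.5 - 6.5P = -528 + 9P gives P* = 143, x* = 759.
With the rebate, buyers effectively pay Pb = Ps − 62, where Ps is the price sellers receive.
Demand in terms of Ps becomes xd = 1688.5 − 6.5(Ps − 62) = 2091.5 - 6.5Ps. Setting this equal to supply: 2091.5 - 6.5Ps = -528 + 9Ps, so Ps = 169.
Buyers pay Pb = 169 − 62 = 107; x' = -528 + 9·169 = 993.
Government outlay = subsidy × quantity = 62 × 993 = 61566.

Government cost = £61566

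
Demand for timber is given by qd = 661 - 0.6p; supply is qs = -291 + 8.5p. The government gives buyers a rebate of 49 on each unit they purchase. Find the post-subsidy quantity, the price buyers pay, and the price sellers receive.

q' = 8134/13; buyers pay 765/13; sellers receive 1402/13

Pre-subsidy: 661 - 0.6p = -291 + 8.5p gives p* = 1360/13, q* = 7777/13.
With the rebate, buyers effectively pay pb = ps − 49, where ps is the price sellers receive.
Demand in terms of ps becomes qd = 661 − 0.6(ps − 49) = 690.4 - 0.6ps. Setting this equal to supply: 690.4 - 0.6ps = -291 + 8.5ps, so ps = 1402/13.
Buyers pay pb = 1402/13 − 49 = 765/13; q' = -291 + 8.5·(1402/13) = 8134/13.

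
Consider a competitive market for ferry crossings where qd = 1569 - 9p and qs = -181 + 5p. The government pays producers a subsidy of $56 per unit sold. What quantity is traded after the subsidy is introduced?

q' = 624

Pre-subsidy: 1569 - 9p = -181 + 5p gives p* = 125, q* = 444.
With the subsidy, sellers receive ps = pb + 56 for each unit, where pb is the price buyers pay.
Supply in terms of pb becomes qs = -181 + 5(pb + 56) = 99 + 5pb. Setting this equal to demand: 1569 - 9pb = 99 + 5pb, so pb = 105.
Sellers receive ps = 105 + 56 = 161; q' = 1569 − 9·105 = 624.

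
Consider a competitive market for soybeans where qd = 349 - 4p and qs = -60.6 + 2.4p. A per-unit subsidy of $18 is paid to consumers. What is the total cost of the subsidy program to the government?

Government cost = $2160

Pre-subsidy: 349 - 4p = -60.6 + 2.4p gives p* = 64, q* = 93.
With the rebate, buyers effectively pay pb = ps − 18, where ps is the price sellers receive.
Demand in terms of ps becomes qd = 349 − 4(ps − 18) = 421 - 4ps. Setting this equal to supply: 421 - 4ps = -60.6 + 2.4ps, so ps = 75.25.
Buyers pay pb = 75.25 − 18 = 57.25; q' = -60.6 + 2.4·75.25 = 120.
Government outlay = subsidy × quantity = 18 × 120 = 2160.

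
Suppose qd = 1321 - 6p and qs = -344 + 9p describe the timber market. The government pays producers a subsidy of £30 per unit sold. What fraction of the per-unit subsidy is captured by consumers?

Pre-subsidy: 1321 - 6p = -344 + 9p gives p* = 111, q* = 655.
With the subsidy, sellers receive ps = pb + 30 for each unit, where pb is the price buyers pay.
Supply in terms of pb becomes qs = -344 + 9(pb + 30) = -74 + 9pb. Setting this equal to demand: 1321 - 6pb = -74 + 9pb, so pb = 93.
Sellers receive ps = 93 + 30 = 123; q' = 1321 − 6·93 = 763.
Buyers' price falls by p* − pb = 111 − 93 = 18; sellers' price rises by ps − p* = 123 − 111 = 12.
So consumers capture 18/30 = 0.6 of each unit of subsidy.

Consumer share = 0.6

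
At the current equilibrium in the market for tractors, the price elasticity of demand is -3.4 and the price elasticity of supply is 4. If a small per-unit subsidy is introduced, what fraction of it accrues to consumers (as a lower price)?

For a small subsidy around the equilibrium, the benefit split depends on the relative slopes, which at a point are proportional to the elasticities.
Buyer share = εs/(εs + |εd|) = 4/(4 + 3.4) = 20/37; seller share = |εd|/(εs + |εd|) = 17/37.

Consumer share = 20/37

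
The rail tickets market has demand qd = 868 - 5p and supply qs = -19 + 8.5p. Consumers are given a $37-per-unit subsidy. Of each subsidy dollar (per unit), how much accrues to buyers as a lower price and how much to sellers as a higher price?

Pre-subsidy: 868 - 5p = -19 + 8.5p gives p* = 1774/27, q* = 14566/27.
With the rebate, buyers effectively pay pb = ps − 37, where ps is the price sellers receive.
Demand in terms of ps becomes qd = 868 − 5(ps − 37) = 1053 - 5ps. Setting this equal to supply: 1053 - 5ps = -19 + 8.5ps, so ps = 2144/27.
Buyers pay pb = 2144/27 − 37 = 1145/27; q' = -19 + 8.5·(2144/27) = 17711/27.
Buyers' price falls by p* − pb = 1774/27 − 1145/27 = 629/27; sellers' price rises by ps − p* = 2144/27 − 1774/27 = 370/27.

Buyers gain 629/27 per unit; sellers gain 370/27 per unit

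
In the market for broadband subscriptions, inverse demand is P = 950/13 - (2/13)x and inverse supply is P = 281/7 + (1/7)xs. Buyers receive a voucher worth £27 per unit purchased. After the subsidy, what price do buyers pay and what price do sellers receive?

Pre-subsidy: 950/13 - (2/13)x = 281/7 + (1/7)x gives x* = 111 and P* = 56.
With the rebate, buyers effectively pay Pb = Ps − 27, where Ps is the price sellers receive.
On the curves, Pb = 950/13 - (2/13)x and Ps = 281/7 + (1/7)x; the wedge Ps − Pb = 27 gives 281/7 + (1/7)x − (950/13 - (2/13)x) = 27, so x' = 202.
Then Pb = 950/13 − (2/13)·202 = 42 and Ps = 281/7 + (1/7)·202 = 69.

Buyers pay £42; sellers receive £69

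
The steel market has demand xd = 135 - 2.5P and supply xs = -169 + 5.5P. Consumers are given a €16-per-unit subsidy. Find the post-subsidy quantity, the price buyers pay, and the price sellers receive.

x' = 67.5; buyers pay €27; sellers receive €43

Pre-subsidy: 135 - 2.5P = -169 + 5.5P gives P* = 38, x* = 40.
With the rebate, buyers effectively pay Pb = Ps − 16, where Ps is the price sellers receive.
Demand in terms of Ps becomes xd = 135 − 2.5(Ps − 16) = 175 - 2.5Ps. Setting this equal to supply: 175 - 2.5Ps = -169 + 5.5Ps, so Ps = 43.
Buyers pay Pb = 43 − 16 = 27; x' = -169 + 5.5·43 = 67.5.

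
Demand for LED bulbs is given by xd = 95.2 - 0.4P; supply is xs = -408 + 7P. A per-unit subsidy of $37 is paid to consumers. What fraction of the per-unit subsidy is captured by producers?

Producer share = 2/37

Pre-subsidy: 95.2 - 0.4P = -408 + 7P gives P* = 68, x* = 68.
With the rebate, buyers effectively pay Pb = Ps − 37, where Ps is the price sellers receive.
Demand in terms of Ps becomes xd = 95.2 − 0.4(Ps − 37) = 110 - 0.4Ps. Setting this equal to supply: 110 - 0.4Ps = -408 + 7Ps, so Ps = 70.
Buyers pay Pb = 70 − 37 = 33; x' = -408 + 7·70 = 82.
Buyers' price falls by P* − Pb = 68 − 33 = 35; sellers' price rises by Ps − P* = 70 − 68 = 2.
So producers capture 2/37 = 2/37 of each unit of subsidy.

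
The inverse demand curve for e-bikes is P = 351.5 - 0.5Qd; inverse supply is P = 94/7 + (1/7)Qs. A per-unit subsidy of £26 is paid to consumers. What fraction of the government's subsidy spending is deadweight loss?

DWL / government spending = 182/5097

Pre-subsidy: 351.5 - 0.5Q = 94/7 + (1/7)Q gives Q* = 4733/9 and P* = 797/9.
With the rebate, buyers effectively pay Pb = Ps − 26, where Ps is the price sellers receive.
On the curves, Pb = 351.5 - 0.5Q and Ps = 94/7 + (1/7)Q; the wedge Ps − Pb = 26 gives 94/7 + (1/7)Q − (351.5 - 0.5Q) = 26, so Q' = 1699/3.
Then Pb = 351.5 − 0.5·(1699/3) = 205/3 and Ps = 94/7 + (1/7)·(1699/3) = 283/3.
ΔCS = ½(4733/9 + 1699/3)(797/9 − 205/3) = 894530/81; ΔPS = ½(4733/9 + 1699/3)(283/3 − 797/9) = 255580/81.
Government spending = 26 × 1699/3 = 44174/3.
DWL = ½ × 26 × (1699/3 − 4733/9) = 4732/9; fraction = (4732/9) / (44174/3) = 182/5097.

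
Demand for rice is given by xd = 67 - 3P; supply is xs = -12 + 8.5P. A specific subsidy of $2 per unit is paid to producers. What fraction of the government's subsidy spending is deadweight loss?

DWL / government spending = 51/1169

Pre-subsidy: 67 - 3P = -12 + 8.5P gives P* = 158/23, x* = 1067/23.
With the subsidy, sellers receive Ps = Pb + 2 for each unit, where Pb is the price buyers pay.
Supply in terms of Pb becomes xs = -12 + 8.5(Pb + 2) = 5 + 8.5Pb. Setting this equal to demand: 67 - 3Pb = 5 + 8.5Pb, so Pb = 124/23.
Sellers receive Ps = 124/23 + 2 = 170/23; x' = 67 − 3·(124/23) = 1169/23.
ΔCS = ½(1067/23 + 1169/23)(158/23 − 124/23) = 38012/529; ΔPS = ½(1067/23 + 1169/23)(170/23 − 158/23) = 13416/529.
Government spending = 2 × 1169/23 = 2338/23.
DWL = ½ × 2 × (1169/23 − 1067/23) = 102/23; fraction = (102/23) / (2338/23) = 51/1169.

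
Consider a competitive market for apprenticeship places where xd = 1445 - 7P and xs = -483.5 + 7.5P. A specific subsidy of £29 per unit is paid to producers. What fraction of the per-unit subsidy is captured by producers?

Producer share = 14/29

Pre-subsidy: 1445 - 7P = -483.5 + 7.5P gives P* = 133, x* = 514.
With the subsidy, sellers receive Ps = Pb + 29 for each unit, where Pb is the price buyers pay.
Supply in terms of Pb becomes xs = -483.5 + 7.5(Pb + 29) = -266 + 7.5Pb. Setting this equal to demand: 1445 - 7Pb = -266 + 7.5Pb, so Pb = 118.
Sellers receive Ps = 118 + 29 = 147; x' = 1445 − 7·118 = 619.
Buyers' price falls by P* − Pb = 133 − 118 = 15; sellers' price rises by Ps − P* = 147 − 133 = 14.
So producers capture 14/29 = 14/29 of each unit of subsidy.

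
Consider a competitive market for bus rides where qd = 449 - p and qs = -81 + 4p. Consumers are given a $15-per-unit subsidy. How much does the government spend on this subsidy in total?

Government cost = $5325

Pre-subsidy: 449 - p = -81 + 4p gives p* = 106, q* = 343.
With the rebate, buyers effectively pay pb = ps − 15, where ps is the price sellers receive.
Demand in terms of ps becomes qd = 449 − 1(ps − 15) = 464 - ps. Setting this equal to supply: 464 - ps = -81 + 4ps, so ps = 109.
Buyers pay pb = 109 − 15 = 94; q' = -81 + 4·109 = 355.
Government outlay = subsidy × quantity = 15 × 355 = 5325.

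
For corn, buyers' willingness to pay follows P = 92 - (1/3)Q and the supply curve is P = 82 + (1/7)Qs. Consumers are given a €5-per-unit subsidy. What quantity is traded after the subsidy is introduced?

Pre-subsidy: 92 - (1/3)Q = 82 + (1/7)Q gives Q* = 21 and P* = 85.
With the rebate, buyers effectively pay Pb = Ps − 5, where Ps is the price sellers receive.
On the curves, Pb = 92 - (1/3)Q and Ps = 82 + (1/7)Q; the wedge Ps − Pb = 5 gives 82 + (1/7)Q − (92 - (1/3)Q) = 5, so Q' = 31.5.
Then Pb = 92 − (1/3)·31.5 = 81.5 and Ps = 82 + (1/7)·31.5 = 86.5.

Q' = 31.5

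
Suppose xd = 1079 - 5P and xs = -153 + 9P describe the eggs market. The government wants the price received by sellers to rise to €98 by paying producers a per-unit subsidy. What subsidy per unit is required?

Required subsidy s = €28 per unit

At a seller price of 98, quantity supplied is -153 + 9·98 = 729.
Buyers absorb 729 only when they pay Pb with 1079 − 5·Pb = 729, i.e. Pb = 70.
s = Ps − Pb = 98 − 70 = 28.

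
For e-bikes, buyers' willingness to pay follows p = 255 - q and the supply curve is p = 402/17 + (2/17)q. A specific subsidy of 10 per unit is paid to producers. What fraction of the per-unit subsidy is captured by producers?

Producer share = 2/19

Pre-subsidy: 255 - q = 402/17 + (2/17)q gives q* = 207 and p* = 48.
With the subsidy, sellers receive ps = pb + 10 for each unit, where pb is the price buyers pay.
On the curves, pb = 255 - q and ps = 402/17 + (2/17)q; the wedge ps − pb = 10 gives 402/17 + (2/17)q − (255 - q) = 10, so q' = 4103/19.
Then pb = 255 − 1·(4103/19) = 742/19 and ps = 402/17 + (2/17)·(4103/19) = 932/19.
Buyers' price falls by p* − pb = 48 − 742/19 = 170/19; sellers' price rises by ps − p* = 932/19 − 48 = 20/19.
So producers capture (20/19)/10 = 2/19 of each unit of subsidy.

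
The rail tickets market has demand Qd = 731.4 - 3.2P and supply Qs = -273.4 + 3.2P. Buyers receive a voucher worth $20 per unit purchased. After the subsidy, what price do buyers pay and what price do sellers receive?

Pre-subsidy: 731.4 - 3.2P = -273.4 + 3.2P gives P* = 157, Q* = 229.
With the rebate, buyers effectively pay Pb = Ps − 20, where Ps is the price sellers receive.
Demand in terms of Ps becomes Qd = 731.4 − 3.2(Ps − 20) = 795.4 - 3.2Ps. Setting this equal to supply: 795.4 - 3.2Ps = -273.4 + 3.2Ps, so Ps = 167.
Buyers pay Pb = 167 − 20 = 147; Q' = -273.4 + 3.2·167 = 261.

Buyers pay $147; sellers receive $167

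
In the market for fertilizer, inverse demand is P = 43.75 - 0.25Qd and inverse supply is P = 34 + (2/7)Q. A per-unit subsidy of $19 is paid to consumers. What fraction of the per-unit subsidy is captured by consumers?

Consumer share = 7/15

Pre-subsidy: 43.75 - 0.25Q = 34 + (2/7)Q gives Q* = 18.2 and P* = 39.2.
With the rebate, buyers effectively pay Pb = Ps − 19, where Ps is the price sellers receive.
On the curves, Pb = 43.75 - 0.25Q and Ps = 34 + (2/7)Q; the wedge Ps − Pb = 19 gives 34 + (2/7)Q − (43.75 - 0.25Q) = 19, so Q' = 161/3.
Then Pb = 43.75 − 0.25·(161/3) = 91/3 and Ps = 34 + (2/7)·(161/3) = 148/3.
Buyers' price falls by P* − Pb = 39.2 − 91/3 = 133/15; sellers' price rises by Ps − P* = 148/3 − 39.2 = 152/15.
So consumers capture (133/15)/19 = 7/15 of each unit of subsidy.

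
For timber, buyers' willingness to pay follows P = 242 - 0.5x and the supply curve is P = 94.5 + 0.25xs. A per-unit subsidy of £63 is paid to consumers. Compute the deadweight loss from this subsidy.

Deadweight loss = £2646

Pre-subsidy: 242 - 0.5x = 94.5 + 0.25x gives x* = 590/3 and P* = 431/3.
With the rebate, buyers effectively pay Pb = Ps − 63, where Ps is the price sellers receive.
On the curves, Pb = 242 - 0.5x and Ps = 94.5 + 0.25x; the wedge Ps − Pb = 63 gives 94.5 + 0.25x − (242 - 0.5x) = 63, so x' = 842/3.
Then Pb = 242 − 0.5·(842/3) = 305/3 and Ps = 94.5 + 0.25·(842/3) = 494/3.
The subsidy expands output by 842/3 − 590/3 = 84 past the efficient level; on those units the gap between marginal cost and willingness to pay runs from 0 up to 63.
DWL = ½ × 63 × 84 = 2646.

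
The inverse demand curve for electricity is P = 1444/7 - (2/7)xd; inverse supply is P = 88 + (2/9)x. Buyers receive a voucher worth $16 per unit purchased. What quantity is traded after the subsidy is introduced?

Pre-subsidy: 1444/7 - (2/7)x = 88 + (2/9)x gives x* = 232.875 and P* = 139.75.
With the rebate, buyers effectively pay Pb = Ps − 16, where Ps is the price sellers receive.
On the curves, Pb = 1444/7 - (2/7)x and Ps = 88 + (2/9)x; the wedge Ps − Pb = 16 gives 88 + (2/9)x − (1444/7 - (2/7)x) = 16, so x' = 264.375.
Then Pb = 1444/7 − (2/7)·264.375 = 130.75 and Ps = 88 + (2/9)·264.375 = 146.75.

x' = 264.375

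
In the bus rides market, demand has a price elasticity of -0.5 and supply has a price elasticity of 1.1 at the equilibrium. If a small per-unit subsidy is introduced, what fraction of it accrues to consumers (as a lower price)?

For a small subsidy around the equilibrium, the benefit split depends on the relative slopes, which at a point are proportional to the elasticities.
Buyer share = εs/(εs + |εd|) = 1.1/(1.1 + 0.5) = 0.6875; seller share = |εd|/(εs + |εd|) = 0.3125.

Consumer share = 0.6875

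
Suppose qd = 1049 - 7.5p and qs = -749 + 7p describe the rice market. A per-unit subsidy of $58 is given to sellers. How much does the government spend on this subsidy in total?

Government cost = $19082

Pre-subsidy: 1049 - 7.5p = -749 + 7p gives p* = 124, q* = 119.
With the subsidy, sellers receive ps = pb + 58 for each unit, where pb is the price buyers pay.
Supply in terms of pb becomes qs = -749 + 7(pb + 58) = -343 + 7pb. Setting this equal to demand: 1049 - 7.5pb = -343 + 7pb, so pb = 96.
Sellers receive ps = 96 + 58 = 154; q' = 1049 − 7.5·96 = 329.
Government outlay = subsidy × quantity = 58 × 329 = 19082.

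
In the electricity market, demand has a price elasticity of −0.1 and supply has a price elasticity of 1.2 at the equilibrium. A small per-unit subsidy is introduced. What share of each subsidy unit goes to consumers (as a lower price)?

Consumer share = 12/13

For a small subsidy around the equilibrium, the benefit split depends on the relative slopes, which at a point are proportional to the elasticities.
Buyer share = εs/(εs + |εd|) = 1.2/(1.2 + 0.1) = 12/13; seller share = |εd|/(εs + |εd|) = 1/13.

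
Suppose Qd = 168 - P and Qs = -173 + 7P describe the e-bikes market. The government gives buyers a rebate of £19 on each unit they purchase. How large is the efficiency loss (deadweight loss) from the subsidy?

Pre-subsidy: 168 - P = -173 + 7P gives P* = 42.625, Q* = 125.375.
With the rebate, buyers effectively pay Pb = Ps − 19, where Ps is the price sellers receive.
Demand in terms of Ps becomes Qd = 168 − 1(Ps − 19) = 187 - Ps. Setting this equal to supply: 187 - Ps = -173 + 7Ps, so Ps = 45.
Buyers pay Pb = 45 − 19 = 26; Q' = -173 + 7·45 = 142.
The subsidy expands output by 142 − 125.375 = 16.625 past the efficient level; on those units the gap between marginal cost and willingness to pay runs from 0 up to 19.
DWL = ½ × 19 × 16.625 = 157.9375.

Deadweight loss = £157.9375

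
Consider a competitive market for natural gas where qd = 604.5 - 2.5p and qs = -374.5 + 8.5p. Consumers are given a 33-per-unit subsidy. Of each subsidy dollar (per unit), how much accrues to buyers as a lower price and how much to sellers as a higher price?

Buyers gain 25.5 per unit; sellers gain 7.5 per unit

Pre-subsidy: 604.5 - 2.5p = -374.5 + 8.5p gives p* = 89, q* = 382.
With the rebate, buyers effectively pay pb = ps − 33, where ps is the price sellers receive.
Demand in terms of ps becomes qd = 604.5 − 2.5(ps − 33) = 687 - 2.5ps. Setting this equal to supply: 687 - 2.5ps = -374.5 + 8.5ps, so ps = 96.5.
Buyers pay pb = 96.5 − 33 = 63.5; q' = -374.5 + 8.5·96.5 = 445.75.
Buyers' price falls by p* − pb = 89 − 63.5 = 25.5; sellers' price rises by ps − p* = 96.5 − 89 = 7.5.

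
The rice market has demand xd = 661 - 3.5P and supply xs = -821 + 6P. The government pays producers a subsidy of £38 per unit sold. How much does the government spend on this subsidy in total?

Pre-subsidy: 661 - 3.5P = -821 + 6P gives P* = 156, x* = 115.
With the subsidy, sellers receive Ps = Pb + 38 for each unit, where Pb is the price buyers pay.
Supply in terms of Pb becomes xs = -821 + 6(Pb + 38) = -593 + 6Pb. Setting this equal to demand: 661 - 3.5Pb = -593 + 6Pb, so Pb = 132.
Sellers receive Ps = 132 + 38 = 170; x' = 661 − 3.5·132 = 199.
Government outlay = subsidy × quantity = 38 × 199 = 7562.

Government cost = £7562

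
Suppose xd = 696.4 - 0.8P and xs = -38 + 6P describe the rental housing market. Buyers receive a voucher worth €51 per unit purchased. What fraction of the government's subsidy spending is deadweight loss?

DWL / government spending = 9/323

Pre-subsidy: 696.4 - 0.8P = -38 + 6P gives P* = 108, x* = 610.
With the rebate, buyers effectively pay Pb = Ps − 51, where Ps is the price sellers receive.
Demand in terms of Ps becomes xd = 696.4 − 0.8(Ps − 51) = 737.2 - 0.8Ps. Setting this equal to supply: 737.2 - 0.8Ps = -38 + 6Ps, so Ps = 114.
Buyers pay Pb = 114 − 51 = 63; x' = -38 + 6·114 = 646.
ΔCS = ½(610 + 646)(108 − 63) = 28260; ΔPS = ½(610 + 646)(114 − 108) = 3768.
Government spending = 51 × 646 = 32946.
DWL = ½ × 51 × (646 − 610) = 918; fraction = 918 / 32946 = 9/323.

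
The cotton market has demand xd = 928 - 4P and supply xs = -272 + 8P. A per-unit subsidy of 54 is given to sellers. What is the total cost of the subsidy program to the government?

Pre-subsidy: 928 - 4P = -272 + 8P gives P* = 100, x* = 528.
With the subsidy, sellers receive Ps = Pb + 54 for each unit, where Pb is the price buyers pay.
Supply in terms of Pb becomes xs = -272 + 8(Pb + 54) = 160 + 8Pb. Setting this equal to demand: 928 - 4Pb = 160 + 8Pb, so Pb = 64.
Sellers receive Ps = 64 + 54 = 118; x' = 928 − 4·64 = 672.
Government outlay = subsidy × quantity = 54 × 672 = 36288.

Government cost = 36288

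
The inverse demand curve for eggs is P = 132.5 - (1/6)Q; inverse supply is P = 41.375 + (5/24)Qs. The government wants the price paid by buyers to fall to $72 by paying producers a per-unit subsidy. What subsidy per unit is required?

At a buyer price of 72, quantity demanded is 795 − 6·72 = 363.
Sellers supply 363 only when they receive Ps = 41.375 + (5/24)·363 = 117.
s = Ps − Pb = 117 − 72 = 45.

Required subsidy s = $45 per unit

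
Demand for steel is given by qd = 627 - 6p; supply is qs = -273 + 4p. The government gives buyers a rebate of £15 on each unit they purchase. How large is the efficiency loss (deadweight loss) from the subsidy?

Pre-subsidy: 627 - 6p = -273 + 4p gives p* = 90, q* = 87.
With the rebate, buyers effectively pay pb = ps − 15, where ps is the price sellers receive.
Demand in terms of ps becomes qd = 627 − 6(ps − 15) = 717 - 6ps. Setting this equal to supply: 717 - 6ps = -273 + 4ps, so ps = 99.
Buyers pay pb = 99 − 15 = 84; q' = -273 + 4·99 = 123.
The subsidy expands output by 123 − 87 = 36 past the efficient level; on those units the gap between marginal cost and willingness to pay runs from 0 up to 15.
DWL = ½ × 15 × 36 = 270.

Deadweight loss = £270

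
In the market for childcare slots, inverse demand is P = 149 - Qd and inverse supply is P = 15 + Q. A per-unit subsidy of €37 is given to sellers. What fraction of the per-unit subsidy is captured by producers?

Producer share = 0.5

Pre-subsidy: 149 - Q = 15 + Q gives Q* = 67 and P* = 82.
With the subsidy, sellers receive Ps = Pb + 37 for each unit, where Pb is the price buyers pay.
On the curves, Pb = 149 - Q and Ps = 15 + Q; the wedge Ps − Pb = 37 gives 15 + Q − (149 - Q) = 37, so Q' = 85.5.
Then Pb = 149 − 1·85.5 = 63.5 and Ps = 15 + 1·85.5 = 100.5.
Buyers' price falls by P* − Pb = 82 − 63.5 = 18.5; sellers' price rises by Ps − P* = 100.5 − 82 = 18.5.
So producers capture 18.5/37 = 0.5 of each unit of subsidy.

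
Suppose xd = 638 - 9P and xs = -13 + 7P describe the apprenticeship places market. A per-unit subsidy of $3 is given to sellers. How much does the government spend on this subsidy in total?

Government cost = $850.875

Pre-subsidy: 638 - 9P = -13 + 7P gives P* = 40.6875, x* = 271.8125.
With the subsidy, sellers receive Ps = Pb + 3 for each unit, where Pb is the price buyers pay.
Supply in terms of Pb becomes xs = -13 + 7(Pb + 3) = 8 + 7Pb. Setting this equal to demand: 638 - 9Pb = 8 + 7Pb, so Pb = 39.375.
Sellers receive Ps = 39.375 + 3 = 42.375; x' = 638 − 9·39.375 = 283.625.
Government outlay = subsidy × quantity = 3 × 283.625 = 850.875.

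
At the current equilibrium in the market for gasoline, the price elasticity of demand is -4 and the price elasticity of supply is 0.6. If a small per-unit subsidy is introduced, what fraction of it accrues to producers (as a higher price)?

Producer share = 20/23

For a small subsidy around the equilibrium, the benefit split depends on the relative slopes, which at a point are proportional to the elasticities.
Buyer share = εs/(εs + |εd|) = 0.6/(0.6 + 4) = 3/23; seller share = |εd|/(εs + |εd|) = 20/23.
So producers capture 20/23 of the subsidy.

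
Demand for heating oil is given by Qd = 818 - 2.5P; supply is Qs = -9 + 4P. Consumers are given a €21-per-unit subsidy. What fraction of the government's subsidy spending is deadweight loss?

Pre-subsidy: 818 - 2.5P = -9 + 4P gives P* = 1654/13, Q* = 6499/13.
With the rebate, buyers effectively pay Pb = Ps − 21, where Ps is the price sellers receive.
Demand in terms of Ps becomes Qd = 818 − 2.5(Ps − 21) = 870.5 - 2.5Ps. Setting this equal to supply: 870.5 - 2.5Ps = -9 + 4Ps, so Ps = 1759/13.
Buyers pay Pb = 1759/13 − 21 = 1486/13; Q' = -9 + 4·(1759/13) = 6919/13.
ΔCS = ½(6499/13 + 6919/13)(1654/13 − 1486/13) = 1127112/169; ΔPS = ½(6499/13 + 6919/13)(1759/13 − 1654/13) = 704445/169.
Government spending = 21 × 6919/13 = 145299/13.
DWL = ½ × 21 × (6919/13 − 6499/13) = 4410/13; fraction = (4410/13) / (145299/13) = 210/6919.

DWL / government spending = 210/6919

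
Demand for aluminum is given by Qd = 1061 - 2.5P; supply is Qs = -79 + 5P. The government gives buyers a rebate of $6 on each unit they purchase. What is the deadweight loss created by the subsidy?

Deadweight loss = $30

Pre-subsidy: 1061 - 2.5P = -79 + 5P gives P* = 152, Q* = 681.
With the rebate, buyers effectively pay Pb = Ps − 6, where Ps is the price sellers receive.
Demand in terms of Ps becomes Qd = 1061 − 2.5(Ps − 6) = 1076 - 2.5Ps. Setting this equal to supply: 1076 - 2.5Ps = -79 + 5Ps, so Ps = 154.
Buyers pay Pb = 154 − 6 = 148; Q' = -79 + 5·154 = 691.
The subsidy expands output by 691 − 681 = 10 past the efficient level; on those units the gap between marginal cost and willingness to pay runs from 0 up to 6.
DWL = ½ × 6 × 10 = 30.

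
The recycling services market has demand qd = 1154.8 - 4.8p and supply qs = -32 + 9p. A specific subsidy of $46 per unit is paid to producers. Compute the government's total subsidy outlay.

Pre-subsidy: 1154.8 - 4.8p = -32 + 9p gives p* = 86, q* = 742.
With the subsidy, sellers receive ps = pb + 46 for each unit, where pb is the price buyers pay.
Supply in terms of pb becomes qs = -32 + 9(pb + 46) = 382 + 9pb. Setting this equal to demand: 1154.8 - 4.8pb = 382 + 9pb, so pb = 56.
Sellers receive ps = 56 + 46 = 102; q' = 1154.8 − 4.8·56 = 886.
Government outlay = subsidy × quantity = 46 × 886 = 40756.

Government cost = $40756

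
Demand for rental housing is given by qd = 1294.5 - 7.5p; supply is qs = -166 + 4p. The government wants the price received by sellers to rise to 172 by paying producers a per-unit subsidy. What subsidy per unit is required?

Required subsidy s = 69 per unit

At a seller price of 172, quantity supplied is -166 + 4·172 = 522.
Buyers absorb 522 only when they pay pb with 1294.5 − 7.5·pb = 522, i.e. pb = 103.
s = ps − pb = 172 − 103 = 69.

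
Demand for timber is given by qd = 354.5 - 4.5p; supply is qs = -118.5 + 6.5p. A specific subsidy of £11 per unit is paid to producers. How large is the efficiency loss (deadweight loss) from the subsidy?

Pre-subsidy: 354.5 - 4.5p = -118.5 + 6.5p gives p* = 43, q* = 161.
With the subsidy, sellers receive ps = pb + 11 for each unit, where pb is the price buyers pay.
Supply in terms of pb becomes qs = -118.5 + 6.5(pb + 11) = -47 + 6.5pb. Setting this equal to demand: 354.5 - 4.5pb = -47 + 6.5pb, so pb = 36.5.
Sellers receive ps = 36.5 + 11 = 47.5; q' = 354.5 − 4.5·36.5 = 190.25.
The subsidy expands output by 190.25 − 161 = 29.25 past the efficient level; on those units the gap between marginal cost and willingness to pay runs from 0 up to 11.
DWL = ½ × 11 × 29.25 = 160.875.

Deadweight loss = £160.875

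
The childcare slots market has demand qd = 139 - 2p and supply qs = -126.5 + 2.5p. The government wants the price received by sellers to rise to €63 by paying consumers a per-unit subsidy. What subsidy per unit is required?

At a seller price of 63, quantity supplied is -126.5 + 2.5·63 = 31.
Buyers absorb 31 only when they pay pb with 139 − 2·pb = 31, i.e. pb = 54.
s = ps − pb = 63 − 54 = 9.

Required subsidy s = €9 per unit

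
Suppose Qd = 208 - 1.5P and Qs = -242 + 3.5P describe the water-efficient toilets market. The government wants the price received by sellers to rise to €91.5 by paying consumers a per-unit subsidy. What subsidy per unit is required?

At a seller price of 91.5, quantity supplied is -242 + 3.5·91.5 = 78.25.
Buyers absorb 78.25 only when they pay Pb with 208 − 1.5·Pb = 78.25, i.e. Pb = 86.5.
s = Ps − Pb = 91.5 − 86.5 = 5.

Required subsidy s = €5 per unit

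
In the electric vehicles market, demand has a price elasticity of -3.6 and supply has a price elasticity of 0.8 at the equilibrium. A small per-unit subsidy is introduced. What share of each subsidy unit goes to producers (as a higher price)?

For a small subsidy around the equilibrium, the benefit split depends on the relative slopes, which at a point are proportional to the elasticities.
Buyer share = εs/(εs + |εd|) = 0.8/(0.8 + 3.6) = 2/11; seller share = |εd|/(εs + |εd|) = 9/11.
So producers capture 9/11 of the subsidy.

Producer share = 9/11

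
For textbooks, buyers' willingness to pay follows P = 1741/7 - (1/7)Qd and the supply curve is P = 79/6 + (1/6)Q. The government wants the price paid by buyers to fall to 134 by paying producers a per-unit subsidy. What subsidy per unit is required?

At a buyer price of 134, quantity demanded is 1741 − 7·134 = 803.
Sellers supply 803 only when they receive Ps = 79/6 + (1/6)·803 = 147.
s = Ps − Pb = 147 − 134 = 13.

Required subsidy s = 13 per unit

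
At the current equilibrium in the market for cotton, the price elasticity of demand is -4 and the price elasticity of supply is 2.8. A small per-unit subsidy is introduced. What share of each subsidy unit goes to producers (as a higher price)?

Producer share = 10/17

For a small subsidy around the equilibrium, the benefit split depends on the relative slopes, which at a point are proportional to the elasticities.
Buyer share = εs/(εs + |εd|) = 2.8/(2.8 + 4) = 7/17; seller share = |εd|/(εs + |εd|) = 10/17.
So producers capture 10/17 of the subsidy.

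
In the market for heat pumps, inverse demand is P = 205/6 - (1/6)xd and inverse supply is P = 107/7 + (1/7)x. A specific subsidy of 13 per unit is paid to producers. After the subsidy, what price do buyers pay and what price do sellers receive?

Buyers pay 17; sellers receive 30

Pre-subsidy: 205/6 - (1/6)x = 107/7 + (1/7)x gives x* = 61 and P* = 24.
With the subsidy, sellers receive Ps = Pb + 13 for each unit, where Pb is the price buyers pay.
On the curves, Pb = 205/6 - (1/6)x and Ps = 107/7 + (1/7)x; the wedge Ps − Pb = 13 gives 107/7 + (1/7)x − (205/6 - (1/6)x) = 13, so x' = 103.
Then Pb = 205/6 − (1/6)·103 = 17 and Ps = 107/7 + (1/7)·103 = 30.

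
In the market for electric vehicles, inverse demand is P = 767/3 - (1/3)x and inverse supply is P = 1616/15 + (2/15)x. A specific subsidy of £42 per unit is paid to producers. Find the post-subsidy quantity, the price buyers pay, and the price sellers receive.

x' = 407; buyers pay £120; sellers receive £162

Pre-subsidy: 767/3 - (1/3)x = 1616/15 + (2/15)x gives x* = 317 and P* = 150.
With the subsidy, sellers receive Ps = Pb + 42 for each unit, where Pb is the price buyers pay.
On the curves, Pb = 767/3 - (1/3)x and Ps = 1616/15 + (2/15)x; the wedge Ps − Pb = 42 gives 1616/15 + (2/15)x − (767/3 - (1/3)x) = 42, so x' = 407.
Then Pb = 767/3 − (1/3)·407 = 120 and Ps = 1616/15 + (2/15)·407 = 162.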